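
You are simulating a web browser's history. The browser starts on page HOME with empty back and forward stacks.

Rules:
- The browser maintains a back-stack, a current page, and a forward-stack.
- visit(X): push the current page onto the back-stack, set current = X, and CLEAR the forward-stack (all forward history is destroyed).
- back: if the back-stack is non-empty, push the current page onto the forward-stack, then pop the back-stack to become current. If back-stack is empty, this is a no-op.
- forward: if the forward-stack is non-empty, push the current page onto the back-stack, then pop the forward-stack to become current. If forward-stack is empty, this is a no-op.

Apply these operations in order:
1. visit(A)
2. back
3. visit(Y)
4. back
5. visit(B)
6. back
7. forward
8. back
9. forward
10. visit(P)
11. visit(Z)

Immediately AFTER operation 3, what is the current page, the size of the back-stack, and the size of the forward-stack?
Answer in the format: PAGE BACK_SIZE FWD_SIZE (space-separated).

After 1 (visit(A)): cur=A back=1 fwd=0
After 2 (back): cur=HOME back=0 fwd=1
After 3 (visit(Y)): cur=Y back=1 fwd=0

Y 1 0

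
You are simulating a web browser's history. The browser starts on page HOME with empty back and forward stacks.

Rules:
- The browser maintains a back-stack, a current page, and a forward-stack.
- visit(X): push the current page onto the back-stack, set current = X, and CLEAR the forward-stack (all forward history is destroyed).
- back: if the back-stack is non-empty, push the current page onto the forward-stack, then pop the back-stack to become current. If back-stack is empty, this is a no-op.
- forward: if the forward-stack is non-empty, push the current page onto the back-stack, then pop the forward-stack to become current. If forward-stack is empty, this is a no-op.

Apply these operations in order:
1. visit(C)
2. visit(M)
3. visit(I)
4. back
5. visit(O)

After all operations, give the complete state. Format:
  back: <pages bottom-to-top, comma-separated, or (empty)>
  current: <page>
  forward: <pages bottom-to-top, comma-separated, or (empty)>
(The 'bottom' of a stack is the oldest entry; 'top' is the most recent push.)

After 1 (visit(C)): cur=C back=1 fwd=0
After 2 (visit(M)): cur=M back=2 fwd=0
After 3 (visit(I)): cur=I back=3 fwd=0
After 4 (back): cur=M back=2 fwd=1
After 5 (visit(O)): cur=O back=3 fwd=0

Answer: back: HOME,C,M
current: O
forward: (empty)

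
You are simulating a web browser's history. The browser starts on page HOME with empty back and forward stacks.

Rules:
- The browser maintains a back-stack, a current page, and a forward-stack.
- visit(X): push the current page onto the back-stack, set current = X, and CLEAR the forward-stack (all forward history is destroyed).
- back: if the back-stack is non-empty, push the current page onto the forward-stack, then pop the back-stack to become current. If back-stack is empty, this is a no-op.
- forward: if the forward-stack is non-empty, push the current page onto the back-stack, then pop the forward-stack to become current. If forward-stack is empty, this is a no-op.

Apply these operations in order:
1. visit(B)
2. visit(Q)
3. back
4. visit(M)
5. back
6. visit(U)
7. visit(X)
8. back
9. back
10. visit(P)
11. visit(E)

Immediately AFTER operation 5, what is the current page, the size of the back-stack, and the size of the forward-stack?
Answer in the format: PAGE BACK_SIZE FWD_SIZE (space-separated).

After 1 (visit(B)): cur=B back=1 fwd=0
After 2 (visit(Q)): cur=Q back=2 fwd=0
After 3 (back): cur=B back=1 fwd=1
After 4 (visit(M)): cur=M back=2 fwd=0
After 5 (back): cur=B back=1 fwd=1

B 1 1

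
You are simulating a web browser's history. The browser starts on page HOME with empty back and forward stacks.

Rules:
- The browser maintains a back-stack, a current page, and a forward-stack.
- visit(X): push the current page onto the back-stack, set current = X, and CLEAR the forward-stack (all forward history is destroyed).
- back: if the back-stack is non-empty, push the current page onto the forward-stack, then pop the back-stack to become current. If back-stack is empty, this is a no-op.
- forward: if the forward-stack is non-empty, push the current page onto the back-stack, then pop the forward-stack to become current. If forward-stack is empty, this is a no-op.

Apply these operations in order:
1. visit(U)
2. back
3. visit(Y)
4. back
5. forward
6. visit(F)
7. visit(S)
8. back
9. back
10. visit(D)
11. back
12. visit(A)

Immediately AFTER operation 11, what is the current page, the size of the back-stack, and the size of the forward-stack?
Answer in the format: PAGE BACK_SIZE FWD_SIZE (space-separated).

After 1 (visit(U)): cur=U back=1 fwd=0
After 2 (back): cur=HOME back=0 fwd=1
After 3 (visit(Y)): cur=Y back=1 fwd=0
After 4 (back): cur=HOME back=0 fwd=1
After 5 (forward): cur=Y back=1 fwd=0
After 6 (visit(F)): cur=F back=2 fwd=0
After 7 (visit(S)): cur=S back=3 fwd=0
After 8 (back): cur=F back=2 fwd=1
After 9 (back): cur=Y back=1 fwd=2
After 10 (visit(D)): cur=D back=2 fwd=0
After 11 (back): cur=Y back=1 fwd=1

Y 1 1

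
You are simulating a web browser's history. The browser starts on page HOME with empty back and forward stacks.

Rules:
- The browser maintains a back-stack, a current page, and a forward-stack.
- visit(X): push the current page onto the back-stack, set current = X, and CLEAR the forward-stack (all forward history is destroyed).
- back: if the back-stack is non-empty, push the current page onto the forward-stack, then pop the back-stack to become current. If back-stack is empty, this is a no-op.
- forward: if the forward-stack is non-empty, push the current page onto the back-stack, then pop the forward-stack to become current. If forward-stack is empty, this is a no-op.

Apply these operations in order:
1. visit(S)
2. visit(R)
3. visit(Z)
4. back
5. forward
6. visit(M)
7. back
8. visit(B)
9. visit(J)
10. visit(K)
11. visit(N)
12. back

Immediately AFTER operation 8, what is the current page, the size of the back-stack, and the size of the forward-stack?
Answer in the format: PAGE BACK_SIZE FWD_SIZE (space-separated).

After 1 (visit(S)): cur=S back=1 fwd=0
After 2 (visit(R)): cur=R back=2 fwd=0
After 3 (visit(Z)): cur=Z back=3 fwd=0
After 4 (back): cur=R back=2 fwd=1
After 5 (forward): cur=Z back=3 fwd=0
After 6 (visit(M)): cur=M back=4 fwd=0
After 7 (back): cur=Z back=3 fwd=1
After 8 (visit(B)): cur=B back=4 fwd=0

B 4 0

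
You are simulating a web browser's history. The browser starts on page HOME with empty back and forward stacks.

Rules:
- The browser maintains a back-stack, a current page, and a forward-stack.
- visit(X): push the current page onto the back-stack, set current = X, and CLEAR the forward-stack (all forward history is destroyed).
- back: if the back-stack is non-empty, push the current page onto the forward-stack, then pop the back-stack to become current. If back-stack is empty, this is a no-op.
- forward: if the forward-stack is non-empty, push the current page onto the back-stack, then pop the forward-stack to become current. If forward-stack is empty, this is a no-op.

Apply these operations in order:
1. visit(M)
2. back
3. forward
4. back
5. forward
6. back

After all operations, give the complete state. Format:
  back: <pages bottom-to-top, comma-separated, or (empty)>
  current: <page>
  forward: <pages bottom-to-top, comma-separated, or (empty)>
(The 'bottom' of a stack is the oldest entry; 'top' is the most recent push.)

After 1 (visit(M)): cur=M back=1 fwd=0
After 2 (back): cur=HOME back=0 fwd=1
After 3 (forward): cur=M back=1 fwd=0
After 4 (back): cur=HOME back=0 fwd=1
After 5 (forward): cur=M back=1 fwd=0
After 6 (back): cur=HOME back=0 fwd=1

Answer: back: (empty)
current: HOME
forward: M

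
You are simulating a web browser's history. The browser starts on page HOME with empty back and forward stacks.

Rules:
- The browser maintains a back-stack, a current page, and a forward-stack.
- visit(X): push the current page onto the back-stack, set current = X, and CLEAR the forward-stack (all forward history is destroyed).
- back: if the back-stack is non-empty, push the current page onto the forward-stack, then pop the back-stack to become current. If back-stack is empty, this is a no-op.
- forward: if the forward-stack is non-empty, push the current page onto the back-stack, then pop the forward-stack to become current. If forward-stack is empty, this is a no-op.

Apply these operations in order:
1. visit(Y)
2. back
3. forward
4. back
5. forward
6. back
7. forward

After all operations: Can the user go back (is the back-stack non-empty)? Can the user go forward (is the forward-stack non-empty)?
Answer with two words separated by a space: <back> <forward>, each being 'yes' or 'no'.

After 1 (visit(Y)): cur=Y back=1 fwd=0
After 2 (back): cur=HOME back=0 fwd=1
After 3 (forward): cur=Y back=1 fwd=0
After 4 (back): cur=HOME back=0 fwd=1
After 5 (forward): cur=Y back=1 fwd=0
After 6 (back): cur=HOME back=0 fwd=1
After 7 (forward): cur=Y back=1 fwd=0

Answer: yes no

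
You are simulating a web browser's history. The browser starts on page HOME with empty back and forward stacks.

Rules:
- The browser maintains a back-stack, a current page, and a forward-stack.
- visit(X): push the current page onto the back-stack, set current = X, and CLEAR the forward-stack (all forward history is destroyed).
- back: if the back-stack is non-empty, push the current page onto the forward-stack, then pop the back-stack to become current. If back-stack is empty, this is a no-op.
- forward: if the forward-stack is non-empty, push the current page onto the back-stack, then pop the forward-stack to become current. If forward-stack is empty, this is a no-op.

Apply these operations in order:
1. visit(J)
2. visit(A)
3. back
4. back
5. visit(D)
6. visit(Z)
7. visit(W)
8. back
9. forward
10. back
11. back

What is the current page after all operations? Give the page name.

Answer: D

Derivation:
After 1 (visit(J)): cur=J back=1 fwd=0
After 2 (visit(A)): cur=A back=2 fwd=0
After 3 (back): cur=J back=1 fwd=1
After 4 (back): cur=HOME back=0 fwd=2
After 5 (visit(D)): cur=D back=1 fwd=0
After 6 (visit(Z)): cur=Z back=2 fwd=0
After 7 (visit(W)): cur=W back=3 fwd=0
After 8 (back): cur=Z back=2 fwd=1
After 9 (forward): cur=W back=3 fwd=0
After 10 (back): cur=Z back=2 fwd=1
After 11 (back): cur=D back=1 fwd=2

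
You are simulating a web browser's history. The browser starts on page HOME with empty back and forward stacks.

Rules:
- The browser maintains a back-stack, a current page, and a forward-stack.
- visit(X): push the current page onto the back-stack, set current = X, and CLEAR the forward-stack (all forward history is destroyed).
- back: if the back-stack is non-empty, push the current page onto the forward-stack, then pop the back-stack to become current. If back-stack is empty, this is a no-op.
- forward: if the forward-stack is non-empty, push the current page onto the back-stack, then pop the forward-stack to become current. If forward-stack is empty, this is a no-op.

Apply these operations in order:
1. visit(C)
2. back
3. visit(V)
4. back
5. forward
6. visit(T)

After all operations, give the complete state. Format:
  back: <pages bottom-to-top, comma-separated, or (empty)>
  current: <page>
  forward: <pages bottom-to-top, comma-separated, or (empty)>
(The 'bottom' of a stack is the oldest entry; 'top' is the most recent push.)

Answer: back: HOME,V
current: T
forward: (empty)

Derivation:
After 1 (visit(C)): cur=C back=1 fwd=0
After 2 (back): cur=HOME back=0 fwd=1
After 3 (visit(V)): cur=V back=1 fwd=0
After 4 (back): cur=HOME back=0 fwd=1
After 5 (forward): cur=V back=1 fwd=0
After 6 (visit(T)): cur=T back=2 fwd=0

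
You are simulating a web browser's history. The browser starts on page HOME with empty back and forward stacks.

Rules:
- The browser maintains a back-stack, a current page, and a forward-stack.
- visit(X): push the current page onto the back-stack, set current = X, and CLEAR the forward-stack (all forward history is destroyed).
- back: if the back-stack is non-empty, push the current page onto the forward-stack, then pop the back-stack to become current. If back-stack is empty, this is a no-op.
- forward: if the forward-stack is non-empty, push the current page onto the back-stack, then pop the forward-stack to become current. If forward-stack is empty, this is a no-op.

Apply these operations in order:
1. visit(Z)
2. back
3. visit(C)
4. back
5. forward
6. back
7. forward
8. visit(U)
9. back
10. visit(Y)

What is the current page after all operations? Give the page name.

Answer: Y

Derivation:
After 1 (visit(Z)): cur=Z back=1 fwd=0
After 2 (back): cur=HOME back=0 fwd=1
After 3 (visit(C)): cur=C back=1 fwd=0
After 4 (back): cur=HOME back=0 fwd=1
After 5 (forward): cur=C back=1 fwd=0
After 6 (back): cur=HOME back=0 fwd=1
After 7 (forward): cur=C back=1 fwd=0
After 8 (visit(U)): cur=U back=2 fwd=0
After 9 (back): cur=C back=1 fwd=1
After 10 (visit(Y)): cur=Y back=2 fwd=0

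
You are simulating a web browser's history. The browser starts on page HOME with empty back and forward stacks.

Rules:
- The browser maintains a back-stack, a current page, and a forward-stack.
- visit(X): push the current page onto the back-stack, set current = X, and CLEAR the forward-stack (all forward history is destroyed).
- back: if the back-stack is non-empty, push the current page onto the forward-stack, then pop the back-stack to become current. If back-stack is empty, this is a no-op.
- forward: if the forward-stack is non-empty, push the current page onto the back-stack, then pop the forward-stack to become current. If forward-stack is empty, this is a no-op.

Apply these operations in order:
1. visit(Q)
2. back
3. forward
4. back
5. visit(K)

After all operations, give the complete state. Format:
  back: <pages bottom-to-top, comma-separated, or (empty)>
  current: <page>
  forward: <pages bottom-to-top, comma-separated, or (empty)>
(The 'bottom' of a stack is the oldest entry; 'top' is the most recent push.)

After 1 (visit(Q)): cur=Q back=1 fwd=0
After 2 (back): cur=HOME back=0 fwd=1
After 3 (forward): cur=Q back=1 fwd=0
After 4 (back): cur=HOME back=0 fwd=1
After 5 (visit(K)): cur=K back=1 fwd=0

Answer: back: HOME
current: K
forward: (empty)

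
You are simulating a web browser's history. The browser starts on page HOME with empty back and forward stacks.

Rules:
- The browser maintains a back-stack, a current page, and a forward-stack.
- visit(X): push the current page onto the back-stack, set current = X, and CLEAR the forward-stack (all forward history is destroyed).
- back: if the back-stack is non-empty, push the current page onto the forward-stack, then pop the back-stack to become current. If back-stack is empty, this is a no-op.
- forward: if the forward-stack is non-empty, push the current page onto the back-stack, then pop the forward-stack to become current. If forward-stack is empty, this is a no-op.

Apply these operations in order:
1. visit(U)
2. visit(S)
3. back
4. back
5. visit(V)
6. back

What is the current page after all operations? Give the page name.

Answer: HOME

Derivation:
After 1 (visit(U)): cur=U back=1 fwd=0
After 2 (visit(S)): cur=S back=2 fwd=0
After 3 (back): cur=U back=1 fwd=1
After 4 (back): cur=HOME back=0 fwd=2
After 5 (visit(V)): cur=V back=1 fwd=0
After 6 (back): cur=HOME back=0 fwd=1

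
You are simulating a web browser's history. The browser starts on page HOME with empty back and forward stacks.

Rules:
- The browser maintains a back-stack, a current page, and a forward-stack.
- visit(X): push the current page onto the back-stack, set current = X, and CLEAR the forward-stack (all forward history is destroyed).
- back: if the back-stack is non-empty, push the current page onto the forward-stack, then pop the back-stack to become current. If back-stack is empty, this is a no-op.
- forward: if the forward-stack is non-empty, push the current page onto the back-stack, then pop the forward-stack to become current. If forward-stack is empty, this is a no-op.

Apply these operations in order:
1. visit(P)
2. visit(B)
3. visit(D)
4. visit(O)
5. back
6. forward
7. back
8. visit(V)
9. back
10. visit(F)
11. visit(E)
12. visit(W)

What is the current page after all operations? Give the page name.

Answer: W

Derivation:
After 1 (visit(P)): cur=P back=1 fwd=0
After 2 (visit(B)): cur=B back=2 fwd=0
After 3 (visit(D)): cur=D back=3 fwd=0
After 4 (visit(O)): cur=O back=4 fwd=0
After 5 (back): cur=D back=3 fwd=1
After 6 (forward): cur=O back=4 fwd=0
After 7 (back): cur=D back=3 fwd=1
After 8 (visit(V)): cur=V back=4 fwd=0
After 9 (back): cur=D back=3 fwd=1
After 10 (visit(F)): cur=F back=4 fwd=0
After 11 (visit(E)): cur=E back=5 fwd=0
After 12 (visit(W)): cur=W back=6 fwd=0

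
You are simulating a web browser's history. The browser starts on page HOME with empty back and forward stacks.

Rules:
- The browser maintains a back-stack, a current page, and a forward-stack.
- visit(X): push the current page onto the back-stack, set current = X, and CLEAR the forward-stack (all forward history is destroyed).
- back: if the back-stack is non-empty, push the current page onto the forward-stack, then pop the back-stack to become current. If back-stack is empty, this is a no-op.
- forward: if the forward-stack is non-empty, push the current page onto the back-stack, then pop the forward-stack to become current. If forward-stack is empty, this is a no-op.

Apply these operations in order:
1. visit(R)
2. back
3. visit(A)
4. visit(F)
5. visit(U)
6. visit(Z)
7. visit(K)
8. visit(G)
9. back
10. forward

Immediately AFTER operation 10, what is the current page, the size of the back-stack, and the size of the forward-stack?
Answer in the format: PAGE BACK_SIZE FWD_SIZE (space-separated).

After 1 (visit(R)): cur=R back=1 fwd=0
After 2 (back): cur=HOME back=0 fwd=1
After 3 (visit(A)): cur=A back=1 fwd=0
After 4 (visit(F)): cur=F back=2 fwd=0
After 5 (visit(U)): cur=U back=3 fwd=0
After 6 (visit(Z)): cur=Z back=4 fwd=0
After 7 (visit(K)): cur=K back=5 fwd=0
After 8 (visit(G)): cur=G back=6 fwd=0
After 9 (back): cur=K back=5 fwd=1
After 10 (forward): cur=G back=6 fwd=0

G 6 0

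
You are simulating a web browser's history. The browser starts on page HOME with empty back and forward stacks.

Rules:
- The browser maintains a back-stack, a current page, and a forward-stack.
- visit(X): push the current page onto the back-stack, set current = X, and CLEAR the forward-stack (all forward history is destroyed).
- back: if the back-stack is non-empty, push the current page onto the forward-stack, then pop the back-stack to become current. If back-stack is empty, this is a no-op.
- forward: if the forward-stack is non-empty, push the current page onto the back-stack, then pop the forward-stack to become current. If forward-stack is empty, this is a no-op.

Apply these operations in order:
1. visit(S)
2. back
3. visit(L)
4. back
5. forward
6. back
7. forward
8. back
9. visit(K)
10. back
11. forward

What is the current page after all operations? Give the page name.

Answer: K

Derivation:
After 1 (visit(S)): cur=S back=1 fwd=0
After 2 (back): cur=HOME back=0 fwd=1
After 3 (visit(L)): cur=L back=1 fwd=0
After 4 (back): cur=HOME back=0 fwd=1
After 5 (forward): cur=L back=1 fwd=0
After 6 (back): cur=HOME back=0 fwd=1
After 7 (forward): cur=L back=1 fwd=0
After 8 (back): cur=HOME back=0 fwd=1
After 9 (visit(K)): cur=K back=1 fwd=0
After 10 (back): cur=HOME back=0 fwd=1
After 11 (forward): cur=K back=1 fwd=0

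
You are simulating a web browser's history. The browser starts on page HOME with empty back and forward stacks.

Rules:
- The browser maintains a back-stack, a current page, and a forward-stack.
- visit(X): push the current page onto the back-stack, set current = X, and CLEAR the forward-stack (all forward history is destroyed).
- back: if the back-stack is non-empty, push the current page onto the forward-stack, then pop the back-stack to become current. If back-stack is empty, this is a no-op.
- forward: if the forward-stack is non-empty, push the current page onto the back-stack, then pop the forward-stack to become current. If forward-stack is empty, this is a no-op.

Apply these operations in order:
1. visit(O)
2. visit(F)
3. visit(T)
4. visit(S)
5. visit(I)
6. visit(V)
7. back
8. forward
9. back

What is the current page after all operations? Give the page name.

Answer: I

Derivation:
After 1 (visit(O)): cur=O back=1 fwd=0
After 2 (visit(F)): cur=F back=2 fwd=0
After 3 (visit(T)): cur=T back=3 fwd=0
After 4 (visit(S)): cur=S back=4 fwd=0
After 5 (visit(I)): cur=I back=5 fwd=0
After 6 (visit(V)): cur=V back=6 fwd=0
After 7 (back): cur=I back=5 fwd=1
After 8 (forward): cur=V back=6 fwd=0
After 9 (back): cur=I back=5 fwd=1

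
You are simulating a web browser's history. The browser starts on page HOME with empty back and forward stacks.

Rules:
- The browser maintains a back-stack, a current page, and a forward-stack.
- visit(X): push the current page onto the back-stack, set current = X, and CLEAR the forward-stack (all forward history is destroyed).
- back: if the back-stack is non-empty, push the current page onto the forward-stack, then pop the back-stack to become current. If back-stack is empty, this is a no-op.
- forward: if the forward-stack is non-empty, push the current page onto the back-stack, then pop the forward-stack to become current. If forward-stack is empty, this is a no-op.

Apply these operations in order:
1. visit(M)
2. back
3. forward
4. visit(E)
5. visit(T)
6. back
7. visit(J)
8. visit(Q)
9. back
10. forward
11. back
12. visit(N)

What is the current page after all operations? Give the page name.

After 1 (visit(M)): cur=M back=1 fwd=0
After 2 (back): cur=HOME back=0 fwd=1
After 3 (forward): cur=M back=1 fwd=0
After 4 (visit(E)): cur=E back=2 fwd=0
After 5 (visit(T)): cur=T back=3 fwd=0
After 6 (back): cur=E back=2 fwd=1
After 7 (visit(J)): cur=J back=3 fwd=0
After 8 (visit(Q)): cur=Q back=4 fwd=0
After 9 (back): cur=J back=3 fwd=1
After 10 (forward): cur=Q back=4 fwd=0
After 11 (back): cur=J back=3 fwd=1
After 12 (visit(N)): cur=N back=4 fwd=0

Answer: N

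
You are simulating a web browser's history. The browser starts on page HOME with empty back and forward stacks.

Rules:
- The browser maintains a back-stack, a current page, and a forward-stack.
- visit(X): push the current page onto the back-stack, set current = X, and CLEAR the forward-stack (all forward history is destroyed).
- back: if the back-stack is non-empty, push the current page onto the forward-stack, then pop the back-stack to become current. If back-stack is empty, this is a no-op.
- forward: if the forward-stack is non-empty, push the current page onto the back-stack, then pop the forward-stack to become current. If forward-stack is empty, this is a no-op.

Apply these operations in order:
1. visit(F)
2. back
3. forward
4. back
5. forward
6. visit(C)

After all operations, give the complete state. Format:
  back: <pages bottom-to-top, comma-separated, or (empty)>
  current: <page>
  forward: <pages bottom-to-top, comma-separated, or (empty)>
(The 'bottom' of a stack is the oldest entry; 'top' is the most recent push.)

Answer: back: HOME,F
current: C
forward: (empty)

Derivation:
After 1 (visit(F)): cur=F back=1 fwd=0
After 2 (back): cur=HOME back=0 fwd=1
After 3 (forward): cur=F back=1 fwd=0
After 4 (back): cur=HOME back=0 fwd=1
After 5 (forward): cur=F back=1 fwd=0
After 6 (visit(C)): cur=C back=2 fwd=0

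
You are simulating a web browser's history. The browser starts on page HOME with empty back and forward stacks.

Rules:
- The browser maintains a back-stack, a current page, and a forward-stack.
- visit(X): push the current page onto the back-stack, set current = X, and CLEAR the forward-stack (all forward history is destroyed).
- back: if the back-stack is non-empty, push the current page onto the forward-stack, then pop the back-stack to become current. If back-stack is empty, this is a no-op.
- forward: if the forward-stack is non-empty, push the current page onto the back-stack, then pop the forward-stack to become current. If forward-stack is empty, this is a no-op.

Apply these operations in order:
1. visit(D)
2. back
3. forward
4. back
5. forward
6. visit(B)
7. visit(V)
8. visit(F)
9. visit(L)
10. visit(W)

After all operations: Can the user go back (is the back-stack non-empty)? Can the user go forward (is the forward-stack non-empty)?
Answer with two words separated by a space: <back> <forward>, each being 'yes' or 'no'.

Answer: yes no

Derivation:
After 1 (visit(D)): cur=D back=1 fwd=0
After 2 (back): cur=HOME back=0 fwd=1
After 3 (forward): cur=D back=1 fwd=0
After 4 (back): cur=HOME back=0 fwd=1
After 5 (forward): cur=D back=1 fwd=0
After 6 (visit(B)): cur=B back=2 fwd=0
After 7 (visit(V)): cur=V back=3 fwd=0
After 8 (visit(F)): cur=F back=4 fwd=0
After 9 (visit(L)): cur=L back=5 fwd=0
After 10 (visit(W)): cur=W back=6 fwd=0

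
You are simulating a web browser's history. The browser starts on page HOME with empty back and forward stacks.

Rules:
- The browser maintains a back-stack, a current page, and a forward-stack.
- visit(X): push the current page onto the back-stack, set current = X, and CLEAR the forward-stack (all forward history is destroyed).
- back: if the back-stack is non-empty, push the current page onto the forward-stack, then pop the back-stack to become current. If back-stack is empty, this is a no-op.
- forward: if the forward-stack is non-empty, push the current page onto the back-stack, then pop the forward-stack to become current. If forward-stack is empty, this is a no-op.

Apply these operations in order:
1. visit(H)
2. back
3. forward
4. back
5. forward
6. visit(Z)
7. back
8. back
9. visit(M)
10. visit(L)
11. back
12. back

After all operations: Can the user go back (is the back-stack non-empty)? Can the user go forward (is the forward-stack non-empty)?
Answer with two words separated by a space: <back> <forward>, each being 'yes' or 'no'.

After 1 (visit(H)): cur=H back=1 fwd=0
After 2 (back): cur=HOME back=0 fwd=1
After 3 (forward): cur=H back=1 fwd=0
After 4 (back): cur=HOME back=0 fwd=1
After 5 (forward): cur=H back=1 fwd=0
After 6 (visit(Z)): cur=Z back=2 fwd=0
After 7 (back): cur=H back=1 fwd=1
After 8 (back): cur=HOME back=0 fwd=2
After 9 (visit(M)): cur=M back=1 fwd=0
After 10 (visit(L)): cur=L back=2 fwd=0
After 11 (back): cur=M back=1 fwd=1
After 12 (back): cur=HOME back=0 fwd=2

Answer: no yes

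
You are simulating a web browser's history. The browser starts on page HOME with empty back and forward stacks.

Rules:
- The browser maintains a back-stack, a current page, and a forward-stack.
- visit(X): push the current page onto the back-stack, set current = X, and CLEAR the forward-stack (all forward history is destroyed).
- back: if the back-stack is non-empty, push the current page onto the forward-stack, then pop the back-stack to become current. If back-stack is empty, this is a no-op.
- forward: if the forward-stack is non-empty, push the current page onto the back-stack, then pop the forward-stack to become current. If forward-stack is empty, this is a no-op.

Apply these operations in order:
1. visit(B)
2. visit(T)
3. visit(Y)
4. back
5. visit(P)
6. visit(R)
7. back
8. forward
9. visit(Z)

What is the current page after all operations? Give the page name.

After 1 (visit(B)): cur=B back=1 fwd=0
After 2 (visit(T)): cur=T back=2 fwd=0
After 3 (visit(Y)): cur=Y back=3 fwd=0
After 4 (back): cur=T back=2 fwd=1
After 5 (visit(P)): cur=P back=3 fwd=0
After 6 (visit(R)): cur=R back=4 fwd=0
After 7 (back): cur=P back=3 fwd=1
After 8 (forward): cur=R back=4 fwd=0
After 9 (visit(Z)): cur=Z back=5 fwd=0

Answer: Z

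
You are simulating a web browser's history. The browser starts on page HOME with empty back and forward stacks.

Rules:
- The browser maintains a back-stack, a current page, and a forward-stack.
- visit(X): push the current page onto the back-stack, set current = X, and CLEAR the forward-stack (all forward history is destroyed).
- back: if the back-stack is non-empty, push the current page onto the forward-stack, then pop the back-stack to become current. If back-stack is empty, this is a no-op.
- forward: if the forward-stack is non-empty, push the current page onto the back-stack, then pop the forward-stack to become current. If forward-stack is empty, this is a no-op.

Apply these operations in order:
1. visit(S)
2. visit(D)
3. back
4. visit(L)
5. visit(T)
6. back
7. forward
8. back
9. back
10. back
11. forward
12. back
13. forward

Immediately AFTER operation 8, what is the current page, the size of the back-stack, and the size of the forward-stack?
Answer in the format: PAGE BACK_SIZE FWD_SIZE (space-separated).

After 1 (visit(S)): cur=S back=1 fwd=0
After 2 (visit(D)): cur=D back=2 fwd=0
After 3 (back): cur=S back=1 fwd=1
After 4 (visit(L)): cur=L back=2 fwd=0
After 5 (visit(T)): cur=T back=3 fwd=0
After 6 (back): cur=L back=2 fwd=1
After 7 (forward): cur=T back=3 fwd=0
After 8 (back): cur=L back=2 fwd=1

L 2 1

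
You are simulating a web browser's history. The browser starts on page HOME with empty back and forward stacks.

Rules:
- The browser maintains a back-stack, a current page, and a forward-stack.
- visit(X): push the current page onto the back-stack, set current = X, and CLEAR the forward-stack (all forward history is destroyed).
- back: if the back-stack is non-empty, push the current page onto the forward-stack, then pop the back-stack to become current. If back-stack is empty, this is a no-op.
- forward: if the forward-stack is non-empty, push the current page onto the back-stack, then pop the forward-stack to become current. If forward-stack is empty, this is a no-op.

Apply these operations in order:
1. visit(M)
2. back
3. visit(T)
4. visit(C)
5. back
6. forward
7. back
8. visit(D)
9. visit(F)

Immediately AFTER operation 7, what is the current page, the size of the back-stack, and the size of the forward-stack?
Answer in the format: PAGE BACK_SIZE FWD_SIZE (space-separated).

After 1 (visit(M)): cur=M back=1 fwd=0
After 2 (back): cur=HOME back=0 fwd=1
After 3 (visit(T)): cur=T back=1 fwd=0
After 4 (visit(C)): cur=C back=2 fwd=0
After 5 (back): cur=T back=1 fwd=1
After 6 (forward): cur=C back=2 fwd=0
After 7 (back): cur=T back=1 fwd=1

T 1 1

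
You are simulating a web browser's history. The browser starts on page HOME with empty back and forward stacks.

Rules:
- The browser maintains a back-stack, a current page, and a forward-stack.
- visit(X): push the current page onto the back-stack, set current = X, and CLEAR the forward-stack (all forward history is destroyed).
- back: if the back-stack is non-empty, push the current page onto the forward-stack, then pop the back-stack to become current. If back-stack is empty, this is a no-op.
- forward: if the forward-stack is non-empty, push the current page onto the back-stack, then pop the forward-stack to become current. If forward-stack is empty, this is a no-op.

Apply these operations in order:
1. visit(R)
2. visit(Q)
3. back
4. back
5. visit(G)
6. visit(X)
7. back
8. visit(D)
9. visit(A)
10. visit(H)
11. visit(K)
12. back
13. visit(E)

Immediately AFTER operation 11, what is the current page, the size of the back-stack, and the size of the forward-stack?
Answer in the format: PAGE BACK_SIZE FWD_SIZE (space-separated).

After 1 (visit(R)): cur=R back=1 fwd=0
After 2 (visit(Q)): cur=Q back=2 fwd=0
After 3 (back): cur=R back=1 fwd=1
After 4 (back): cur=HOME back=0 fwd=2
After 5 (visit(G)): cur=G back=1 fwd=0
After 6 (visit(X)): cur=X back=2 fwd=0
After 7 (back): cur=G back=1 fwd=1
After 8 (visit(D)): cur=D back=2 fwd=0
After 9 (visit(A)): cur=A back=3 fwd=0
After 10 (visit(H)): cur=H back=4 fwd=0
After 11 (visit(K)): cur=K back=5 fwd=0

K 5 0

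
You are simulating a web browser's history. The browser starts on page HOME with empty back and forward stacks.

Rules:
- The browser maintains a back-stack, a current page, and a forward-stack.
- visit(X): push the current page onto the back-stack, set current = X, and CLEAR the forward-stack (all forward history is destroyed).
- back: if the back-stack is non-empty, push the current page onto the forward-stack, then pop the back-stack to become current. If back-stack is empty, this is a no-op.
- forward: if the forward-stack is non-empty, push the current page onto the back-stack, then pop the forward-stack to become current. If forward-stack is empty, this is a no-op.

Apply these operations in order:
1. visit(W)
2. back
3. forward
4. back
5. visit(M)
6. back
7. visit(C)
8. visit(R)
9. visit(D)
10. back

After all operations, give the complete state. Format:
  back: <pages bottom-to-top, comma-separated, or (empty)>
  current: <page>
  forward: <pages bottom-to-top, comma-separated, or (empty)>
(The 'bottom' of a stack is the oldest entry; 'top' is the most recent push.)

Answer: back: HOME,C
current: R
forward: D

Derivation:
After 1 (visit(W)): cur=W back=1 fwd=0
After 2 (back): cur=HOME back=0 fwd=1
After 3 (forward): cur=W back=1 fwd=0
After 4 (back): cur=HOME back=0 fwd=1
After 5 (visit(M)): cur=M back=1 fwd=0
After 6 (back): cur=HOME back=0 fwd=1
After 7 (visit(C)): cur=C back=1 fwd=0
After 8 (visit(R)): cur=R back=2 fwd=0
After 9 (visit(D)): cur=D back=3 fwd=0
After 10 (back): cur=R back=2 fwd=1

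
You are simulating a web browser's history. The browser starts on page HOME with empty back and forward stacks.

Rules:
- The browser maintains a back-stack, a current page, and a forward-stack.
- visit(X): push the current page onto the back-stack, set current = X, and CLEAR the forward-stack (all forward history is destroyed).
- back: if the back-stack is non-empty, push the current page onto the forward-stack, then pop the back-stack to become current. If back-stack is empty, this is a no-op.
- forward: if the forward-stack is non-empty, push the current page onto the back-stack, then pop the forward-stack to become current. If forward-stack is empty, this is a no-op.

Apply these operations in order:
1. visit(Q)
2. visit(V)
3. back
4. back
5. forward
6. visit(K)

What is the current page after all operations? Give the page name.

Answer: K

Derivation:
After 1 (visit(Q)): cur=Q back=1 fwd=0
After 2 (visit(V)): cur=V back=2 fwd=0
After 3 (back): cur=Q back=1 fwd=1
After 4 (back): cur=HOME back=0 fwd=2
After 5 (forward): cur=Q back=1 fwd=1
After 6 (visit(K)): cur=K back=2 fwd=0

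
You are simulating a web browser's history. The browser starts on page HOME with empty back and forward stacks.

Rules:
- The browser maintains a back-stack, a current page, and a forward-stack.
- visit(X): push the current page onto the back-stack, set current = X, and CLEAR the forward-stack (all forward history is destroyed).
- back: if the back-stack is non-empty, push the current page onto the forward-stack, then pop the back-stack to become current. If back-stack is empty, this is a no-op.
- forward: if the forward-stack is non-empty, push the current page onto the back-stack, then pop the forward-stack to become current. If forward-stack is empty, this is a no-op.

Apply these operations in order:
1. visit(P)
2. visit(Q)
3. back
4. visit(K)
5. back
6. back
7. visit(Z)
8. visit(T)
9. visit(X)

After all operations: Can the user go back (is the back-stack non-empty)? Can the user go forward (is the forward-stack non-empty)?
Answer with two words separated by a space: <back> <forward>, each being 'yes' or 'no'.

Answer: yes no

Derivation:
After 1 (visit(P)): cur=P back=1 fwd=0
After 2 (visit(Q)): cur=Q back=2 fwd=0
After 3 (back): cur=P back=1 fwd=1
After 4 (visit(K)): cur=K back=2 fwd=0
After 5 (back): cur=P back=1 fwd=1
After 6 (back): cur=HOME back=0 fwd=2
After 7 (visit(Z)): cur=Z back=1 fwd=0
After 8 (visit(T)): cur=T back=2 fwd=0
After 9 (visit(X)): cur=X back=3 fwd=0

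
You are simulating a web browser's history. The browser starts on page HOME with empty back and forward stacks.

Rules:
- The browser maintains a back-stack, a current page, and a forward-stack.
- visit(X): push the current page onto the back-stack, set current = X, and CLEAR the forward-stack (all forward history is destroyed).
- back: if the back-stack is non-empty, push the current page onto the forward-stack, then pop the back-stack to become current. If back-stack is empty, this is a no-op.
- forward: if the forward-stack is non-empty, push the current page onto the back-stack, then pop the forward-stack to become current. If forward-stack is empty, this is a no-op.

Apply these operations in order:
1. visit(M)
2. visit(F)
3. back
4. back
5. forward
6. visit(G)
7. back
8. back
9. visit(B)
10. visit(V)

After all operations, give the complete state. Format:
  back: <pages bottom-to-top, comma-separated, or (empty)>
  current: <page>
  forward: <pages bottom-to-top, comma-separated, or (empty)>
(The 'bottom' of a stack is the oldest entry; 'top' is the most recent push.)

Answer: back: HOME,B
current: V
forward: (empty)

Derivation:
After 1 (visit(M)): cur=M back=1 fwd=0
After 2 (visit(F)): cur=F back=2 fwd=0
After 3 (back): cur=M back=1 fwd=1
After 4 (back): cur=HOME back=0 fwd=2
After 5 (forward): cur=M back=1 fwd=1
After 6 (visit(G)): cur=G back=2 fwd=0
After 7 (back): cur=M back=1 fwd=1
After 8 (back): cur=HOME back=0 fwd=2
After 9 (visit(B)): cur=B back=1 fwd=0
After 10 (visit(V)): cur=V back=2 fwd=0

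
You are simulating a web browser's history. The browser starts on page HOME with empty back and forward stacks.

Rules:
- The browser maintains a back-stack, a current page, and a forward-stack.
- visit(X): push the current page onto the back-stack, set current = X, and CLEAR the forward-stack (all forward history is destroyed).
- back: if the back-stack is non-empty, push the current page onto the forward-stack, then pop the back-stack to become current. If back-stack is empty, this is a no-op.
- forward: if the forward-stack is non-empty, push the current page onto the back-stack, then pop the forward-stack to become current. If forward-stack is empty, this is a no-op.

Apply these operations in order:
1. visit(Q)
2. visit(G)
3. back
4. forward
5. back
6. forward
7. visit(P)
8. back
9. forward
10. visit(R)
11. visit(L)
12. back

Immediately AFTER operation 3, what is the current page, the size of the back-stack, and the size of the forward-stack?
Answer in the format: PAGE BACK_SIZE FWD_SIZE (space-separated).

After 1 (visit(Q)): cur=Q back=1 fwd=0
After 2 (visit(G)): cur=G back=2 fwd=0
After 3 (back): cur=Q back=1 fwd=1

Q 1 1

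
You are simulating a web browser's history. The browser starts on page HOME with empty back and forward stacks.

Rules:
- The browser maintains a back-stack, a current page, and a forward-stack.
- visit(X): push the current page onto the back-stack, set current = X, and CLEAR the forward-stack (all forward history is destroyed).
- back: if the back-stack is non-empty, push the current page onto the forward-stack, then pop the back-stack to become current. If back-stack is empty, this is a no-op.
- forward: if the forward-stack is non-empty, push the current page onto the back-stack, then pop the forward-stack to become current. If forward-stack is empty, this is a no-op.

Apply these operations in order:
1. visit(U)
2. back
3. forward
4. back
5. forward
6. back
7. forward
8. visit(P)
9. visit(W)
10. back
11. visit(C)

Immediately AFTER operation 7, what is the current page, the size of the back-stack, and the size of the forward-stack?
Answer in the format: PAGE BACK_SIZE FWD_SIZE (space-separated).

After 1 (visit(U)): cur=U back=1 fwd=0
After 2 (back): cur=HOME back=0 fwd=1
After 3 (forward): cur=U back=1 fwd=0
After 4 (back): cur=HOME back=0 fwd=1
After 5 (forward): cur=U back=1 fwd=0
After 6 (back): cur=HOME back=0 fwd=1
After 7 (forward): cur=U back=1 fwd=0

U 1 0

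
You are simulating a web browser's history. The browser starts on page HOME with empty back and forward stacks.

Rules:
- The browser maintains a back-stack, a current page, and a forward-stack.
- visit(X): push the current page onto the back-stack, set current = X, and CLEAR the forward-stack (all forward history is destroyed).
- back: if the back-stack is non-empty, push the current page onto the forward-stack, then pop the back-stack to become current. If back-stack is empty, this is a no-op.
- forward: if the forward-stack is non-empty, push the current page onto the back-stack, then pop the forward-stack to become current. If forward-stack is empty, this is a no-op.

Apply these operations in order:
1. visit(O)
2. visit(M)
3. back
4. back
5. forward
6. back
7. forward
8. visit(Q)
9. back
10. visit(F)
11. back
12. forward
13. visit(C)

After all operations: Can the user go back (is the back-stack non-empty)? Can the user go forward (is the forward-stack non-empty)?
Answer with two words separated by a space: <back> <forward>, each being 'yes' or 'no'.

Answer: yes no

Derivation:
After 1 (visit(O)): cur=O back=1 fwd=0
After 2 (visit(M)): cur=M back=2 fwd=0
After 3 (back): cur=O back=1 fwd=1
After 4 (back): cur=HOME back=0 fwd=2
After 5 (forward): cur=O back=1 fwd=1
After 6 (back): cur=HOME back=0 fwd=2
After 7 (forward): cur=O back=1 fwd=1
After 8 (visit(Q)): cur=Q back=2 fwd=0
After 9 (back): cur=O back=1 fwd=1
After 10 (visit(F)): cur=F back=2 fwd=0
After 11 (back): cur=O back=1 fwd=1
After 12 (forward): cur=F back=2 fwd=0
After 13 (visit(C)): cur=C back=3 fwd=0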